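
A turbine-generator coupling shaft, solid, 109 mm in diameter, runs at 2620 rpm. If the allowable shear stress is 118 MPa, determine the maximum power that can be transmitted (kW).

8230 kW

J = πd⁴/32 = π(0.109)⁴/32 = 1.386×10^-5 m⁴.
T_max = τ_allow·J/r = 1.18×10^8 × 1.386×10^-5 / 0.0545 = 30000 N·m.
ω = 2π·2620/60 = 274.4 rad/s, so P_max = T_max·ω = 8.232×10^6 W.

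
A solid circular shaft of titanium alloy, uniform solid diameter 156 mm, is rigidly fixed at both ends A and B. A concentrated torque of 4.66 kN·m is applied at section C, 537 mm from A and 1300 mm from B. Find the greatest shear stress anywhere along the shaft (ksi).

0.642 ksi

With uniform GJ and both ends fixed, compatibility θ_AC = θ_CB gives T_A·a = T_B·b, together with T_A + T_B = T₀.
T_A = T₀·b/(a+b) = 4660·1300/1837 = 3298 N·m; T_B = 1362 N·m.
τ in each portion: τ_AC = 4.42×10^6 Pa, τ_CB = 1.83×10^6 Pa; maximum is in AC.
τ_max = T_AC·r/J = 3298·0.0780/5.81×10^-5 = 4.424×10^6 Pa.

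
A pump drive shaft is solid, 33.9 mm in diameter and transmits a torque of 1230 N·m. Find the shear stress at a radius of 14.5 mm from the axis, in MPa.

138 MPa

J = πd⁴/32 = π(0.0339)⁴/32 = 1.297×10^-7 m⁴.
Shear stress varies linearly with radius: τ = T·r/J = 1230 × 0.0145 / 1.297×10^-7 = 1.376×10^8 Pa.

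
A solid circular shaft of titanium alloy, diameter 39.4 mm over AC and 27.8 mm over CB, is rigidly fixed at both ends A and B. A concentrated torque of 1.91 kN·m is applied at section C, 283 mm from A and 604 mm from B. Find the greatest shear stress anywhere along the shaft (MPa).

Compatibility: T_A·a/J_AC = T_B·b/J_CB with T_A + T_B = T₀.
J_AC = 2.37×10^-7 m⁴, J_CB = 5.86×10^-8 m⁴, so T_A = T₀·(J_AC/a)/((J_AC/a)+(J_CB/b)) = 1711 N·m, T_B = 198.7 N·m.
τ in each portion: τ_AC = 1.42×10^8 Pa, τ_CB = 4.71×10^7 Pa; maximum is in AC.
τ_max = T_AC·r/J = 1711·0.0197/2.37×10^-7 = 1.425×10^8 Pa.

142 MPa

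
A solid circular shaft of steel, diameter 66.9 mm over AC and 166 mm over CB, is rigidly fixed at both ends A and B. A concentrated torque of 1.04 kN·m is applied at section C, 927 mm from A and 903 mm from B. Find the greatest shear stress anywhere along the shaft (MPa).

Compatibility: T_A·a/J_AC = T_B·b/J_CB with T_A + T_B = T₀.
J_AC = 1.97×10^-6 m⁴, J_CB = 7.45×10^-5 m⁴, so T_A = T₀·(J_AC/a)/((J_AC/a)+(J_CB/b)) = 26.06 N·m, T_B = 1014 N·m.
τ in each portion: τ_AC = 4.43×10^5 Pa, τ_CB = 1.13×10^6 Pa; maximum is in CB.
τ_max = T_CB·r/J = 1014·0.0830/7.45×10^-5 = 1.129×10^6 Pa.

1.13 MPa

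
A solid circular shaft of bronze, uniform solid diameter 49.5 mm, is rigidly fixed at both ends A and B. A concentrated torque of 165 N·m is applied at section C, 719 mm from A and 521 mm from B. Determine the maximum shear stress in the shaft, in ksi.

0.583 ksi

With uniform GJ and both ends fixed, compatibility θ_AC = θ_CB gives T_A·a = T_B·b, together with T_A + T_B = T₀.
T_A = T₀·b/(a+b) = 165.0·521/1240 = 69.33 N·m; T_B = 95.67 N·m.
τ in each portion: τ_AC = 2.91×10^6 Pa, τ_CB = 4.02×10^6 Pa; maximum is in CB.
τ_max = T_CB·r/J = 95.67·0.0248/5.89×10^-7 = 4.017×10^6 Pa.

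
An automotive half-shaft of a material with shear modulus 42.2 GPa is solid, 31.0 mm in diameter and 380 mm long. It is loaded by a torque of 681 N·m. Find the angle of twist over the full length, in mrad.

67.6 mrad

J = πd⁴/32 = π(0.0310)⁴/32 = 9.067×10^-8 m⁴.
θ = T·L/(G·J) = 681.0 × 0.380 / (42.2×10⁹ × 9.067×10^-8) = 0.06764 rad.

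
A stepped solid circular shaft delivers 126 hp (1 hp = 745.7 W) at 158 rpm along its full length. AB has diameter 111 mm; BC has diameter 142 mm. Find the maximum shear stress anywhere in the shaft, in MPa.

ω = 2π·158/60 = 16.55 rad/s, so T = P/ω = 126×745.7 / 16.55 = 5679 N·m.
Under the same torque, τ_max = 16T/(πd³) is largest where d is smallest — segment AB (d = 111 mm).
τ_max = 16·5679/(π·(0.111)³) = 2.115×10^7 Pa.

21.1 MPa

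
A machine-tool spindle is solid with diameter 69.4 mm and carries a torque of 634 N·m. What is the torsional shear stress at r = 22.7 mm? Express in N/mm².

J = πd⁴/32 = π(0.0694)⁴/32 = 2.277×10^-6 m⁴.
Shear stress varies linearly with radius: τ = T·r/J = 634.0 × 0.0227 / 2.277×10^-6 = 6.319×10^6 Pa.

6.32 N/mm²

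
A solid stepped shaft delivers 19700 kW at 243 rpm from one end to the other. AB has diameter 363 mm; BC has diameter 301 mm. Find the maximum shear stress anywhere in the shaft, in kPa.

145000 kPa

ω = 2π·243/60 = 25.45 rad/s, so T = P/ω = 19700×10³ / 25.45 = 774200 N·m.
Under the same torque, τ_max = 16T/(πd³) is largest where d is smallest — segment BC (d = 301 mm).
τ_max = 16·774200/(π·(0.301)³) = 1.446×10^8 Pa.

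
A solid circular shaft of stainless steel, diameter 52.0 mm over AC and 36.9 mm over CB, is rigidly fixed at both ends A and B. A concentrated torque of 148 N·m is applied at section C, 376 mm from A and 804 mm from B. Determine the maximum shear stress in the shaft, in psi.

695 psi

Compatibility: T_A·a/J_AC = T_B·b/J_CB with T_A + T_B = T₀.
J_AC = 7.18×10^-7 m⁴, J_CB = 1.82×10^-7 m⁴, so T_A = T₀·(J_AC/a)/((J_AC/a)+(J_CB/b)) = 132.3 N·m, T_B = 15.69 N·m.
τ in each portion: τ_AC = 4.79×10^6 Pa, τ_CB = 1.59×10^6 Pa; maximum is in AC.
τ_max = T_AC·r/J = 132.3·0.0260/7.18×10^-7 = 4.792×10^6 Pa.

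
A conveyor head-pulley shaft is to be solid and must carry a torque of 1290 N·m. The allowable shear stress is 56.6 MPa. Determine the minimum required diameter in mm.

48.8 mm

For a solid shaft τ_max = 16T/(πd³), so d = (16T/(π τ_allow))^(1/3) = (16·1290/(π·5.66×10^7))^(1/3) = 0.04878 m.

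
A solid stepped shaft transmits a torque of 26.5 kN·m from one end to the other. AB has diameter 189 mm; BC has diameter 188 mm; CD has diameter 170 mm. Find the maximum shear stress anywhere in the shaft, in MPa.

Under the same torque, τ_max = 16T/(πd³) is largest where d is smallest — segment CD (d = 170 mm).
τ_max = 16·26500/(π·(0.170)³) = 2.747×10^7 Pa.

27.5 MPa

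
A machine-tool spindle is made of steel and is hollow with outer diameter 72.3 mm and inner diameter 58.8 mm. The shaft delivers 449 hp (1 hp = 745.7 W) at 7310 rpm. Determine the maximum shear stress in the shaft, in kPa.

10500 kPa

ω = 2π·7310/60 = 765.5 rad/s, so T = P/ω = 449×745.7 / 765.5 = 437.4 N·m.
J = π(d_o⁴ − d_i⁴)/32 = π(0.0723⁴ − 0.0588⁴)/32 = 1.509×10^-6 m⁴.
τ_max = T·r/J = 437.4 × 0.0362 / 1.509×10^-6 = 1.048×10^7 Pa.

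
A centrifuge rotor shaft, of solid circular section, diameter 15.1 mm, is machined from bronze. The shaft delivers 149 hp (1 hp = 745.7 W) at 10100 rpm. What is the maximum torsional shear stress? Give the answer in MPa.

ω = 2π·10100/60 = 1058 rad/s, so T = P/ω = 149×745.7 / 1058 = 105.1 N·m.
J = πd⁴/32 = π(0.0151)⁴/32 = 5.104×10^-9 m⁴.
τ_max = T·r/J = 105.1 × 0.00755 / 5.104×10^-9 = 1.554×10^8 Pa.

155 MPa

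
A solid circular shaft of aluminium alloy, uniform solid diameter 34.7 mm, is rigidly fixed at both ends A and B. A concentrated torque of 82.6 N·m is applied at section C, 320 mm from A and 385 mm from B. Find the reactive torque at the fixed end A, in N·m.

With uniform GJ and both ends fixed, compatibility θ_AC = θ_CB gives T_A·a = T_B·b, together with T_A + T_B = T₀.
T_A = T₀·b/(a+b) = 82.60·385/705.0 = 45.11 N·m; T_B = 37.49 N·m.

45.1 N·m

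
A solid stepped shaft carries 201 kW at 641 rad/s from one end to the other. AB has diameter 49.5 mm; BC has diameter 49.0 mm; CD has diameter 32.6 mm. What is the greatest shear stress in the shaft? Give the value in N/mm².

46.1 N/mm²

ω = 641 rad/s, so T = P/ω = 201×10³ / 641.0 = 313.6 N·m.
Under the same torque, τ_max = 16T/(πd³) is largest where d is smallest — segment CD (d = 32.6 mm).
τ_max = 16·313.6/(π·(0.0326)³) = 4.610×10^7 Pa.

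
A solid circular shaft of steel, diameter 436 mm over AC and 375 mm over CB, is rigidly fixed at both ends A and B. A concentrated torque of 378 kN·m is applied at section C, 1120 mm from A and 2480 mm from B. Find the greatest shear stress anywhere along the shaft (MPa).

18.6 MPa

Compatibility: T_A·a/J_AC = T_B·b/J_CB with T_A + T_B = T₀.
J_AC = 3.55×10^-3 m⁴, J_CB = 1.94×10^-3 m⁴, so T_A = T₀·(J_AC/a)/((J_AC/a)+(J_CB/b)) = 303100 N·m, T_B = 74910 N·m.
τ in each portion: τ_AC = 1.86×10^7 Pa, τ_CB = 7.23×10^6 Pa; maximum is in AC.
τ_max = T_AC·r/J = 303100·0.218/3.55×10^-3 = 1.862×10^7 Pa.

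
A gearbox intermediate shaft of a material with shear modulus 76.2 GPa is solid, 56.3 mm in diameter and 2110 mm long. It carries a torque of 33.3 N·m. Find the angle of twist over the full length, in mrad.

J = πd⁴/32 = π(0.0563)⁴/32 = 9.864×10^-7 m⁴.
θ = T·L/(G·J) = 33.30 × 2.11 / (76.2×10⁹ × 9.864×10^-7) = 9.348×10^-4 rad.

0.935 mrad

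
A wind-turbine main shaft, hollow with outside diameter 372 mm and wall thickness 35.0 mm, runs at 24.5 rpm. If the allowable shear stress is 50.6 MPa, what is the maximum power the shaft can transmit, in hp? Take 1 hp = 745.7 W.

995 hp

J = π(d_o⁴ − d_i⁴)/32 = π(0.372⁴ − 0.302⁴)/32 = 1.063×10^-3 m⁴.
T_max = τ_allow·J/r = 5.06×10^7 × 1.063×10^-3 / 0.186 = 289300 N·m.
ω = 2π·24.5/60 = 2.566 rad/s, so P_max = T_max·ω = 7.422×10^5 W.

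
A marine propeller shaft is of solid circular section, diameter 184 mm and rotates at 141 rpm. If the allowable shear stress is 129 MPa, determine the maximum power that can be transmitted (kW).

J = πd⁴/32 = π(0.184)⁴/32 = 1.125×10^-4 m⁴.
T_max = τ_allow·J/r = 1.29×10^8 × 1.125×10^-4 / 0.0920 = 157800 N·m.
ω = 2π·141/60 = 14.77 rad/s, so P_max = T_max·ω = 2.330×10^6 W.

2330 kW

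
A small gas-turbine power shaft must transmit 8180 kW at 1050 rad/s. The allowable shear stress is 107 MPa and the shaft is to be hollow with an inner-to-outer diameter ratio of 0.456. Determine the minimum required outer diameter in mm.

72.9 mm

ω = 1050 rad/s, so T = P/ω = 8180×10³ / 1050 = 7790 N·m.
For a hollow shaft with d_i/d_o = 0.456: τ_max = 16T/(π d_o³ (1−k⁴)), so d_o = [16T/(π τ_allow (1−k⁴))]^(1/3) = [16·7790/(π·1.07×10^8·0.9568)]^(1/3) = 0.07291 m.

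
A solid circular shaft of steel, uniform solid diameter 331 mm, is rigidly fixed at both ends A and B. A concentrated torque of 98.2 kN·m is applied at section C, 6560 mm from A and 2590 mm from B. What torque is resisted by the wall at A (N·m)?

With uniform GJ and both ends fixed, compatibility θ_AC = θ_CB gives T_A·a = T_B·b, together with T_A + T_B = T₀.
T_A = T₀·b/(a+b) = 98200·2590/9150 = 27800 N·m; T_B = 70400 N·m.

27800 N·m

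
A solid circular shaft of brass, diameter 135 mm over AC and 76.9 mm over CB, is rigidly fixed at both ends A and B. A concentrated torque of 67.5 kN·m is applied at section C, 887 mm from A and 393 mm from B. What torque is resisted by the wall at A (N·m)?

54500 N·m

Compatibility: T_A·a/J_AC = T_B·b/J_CB with T_A + T_B = T₀.
J_AC = 3.26×10^-5 m⁴, J_CB = 3.43×10^-6 m⁴, so T_A = T₀·(J_AC/a)/((J_AC/a)+(J_CB/b)) = 54540 N·m, T_B = 12960 N·m.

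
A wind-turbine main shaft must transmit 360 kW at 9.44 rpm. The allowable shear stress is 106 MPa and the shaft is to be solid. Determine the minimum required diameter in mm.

260 mm

ω = 2π·9.44/60 = 0.9886 rad/s, so T = P/ω = 360×10³ / 0.9886 = 364200 N·m.
For a solid shaft τ_max = 16T/(πd³), so d = (16T/(π τ_allow))^(1/3) = (16·364200/(π·1.06×10^8))^(1/3) = 0.2596 m.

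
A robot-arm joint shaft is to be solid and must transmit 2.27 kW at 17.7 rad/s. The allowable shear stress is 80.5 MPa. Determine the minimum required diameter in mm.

ω = 17.7 rad/s, so T = P/ω = 2.27×10³ / 17.70 = 128.2 N·m.
For a solid shaft τ_max = 16T/(πd³), so d = (16T/(π τ_allow))^(1/3) = (16·128.2/(π·8.05×10^7))^(1/3) = 0.02009 m.

20.1 mm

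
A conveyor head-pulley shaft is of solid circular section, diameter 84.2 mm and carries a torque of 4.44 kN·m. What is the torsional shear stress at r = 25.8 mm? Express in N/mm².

J = πd⁴/32 = π(0.0842)⁴/32 = 4.935×10^-6 m⁴.
Shear stress varies linearly with radius: τ = T·r/J = 4440 × 0.0258 / 4.935×10^-6 = 2.321×10^7 Pa.

23.2 N/mm²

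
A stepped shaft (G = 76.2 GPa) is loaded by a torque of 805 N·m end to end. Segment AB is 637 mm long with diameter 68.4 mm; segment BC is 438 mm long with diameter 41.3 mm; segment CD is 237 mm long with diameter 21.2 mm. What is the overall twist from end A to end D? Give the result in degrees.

J_AB = π(0.0684)⁴/32 = 2.15×10^-6 m⁴; J_BC = π(0.0413)⁴/32 = 2.86×10^-7 m⁴; J_CD = π(0.0212)⁴/32 = 1.98×10^-8 m⁴.
θ = (T/G)·Σ L_i/J_i = (805.0/76.2×10⁹)·(0.637/2.15×10^-6 + 0.438/2.86×10^-7 + 0.237/1.98×10^-8) = 0.1456 rad.

8.34°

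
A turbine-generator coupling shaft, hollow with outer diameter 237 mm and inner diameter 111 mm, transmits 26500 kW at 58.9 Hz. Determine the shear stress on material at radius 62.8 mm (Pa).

ω = 2π·58.9 = 370.1 rad/s, so T = P/ω = 26500×10³ / 370.1 = 71610 N·m.
J = π(d_o⁴ − d_i⁴)/32 = π(0.237⁴ − 0.111⁴)/32 = 2.948×10^-4 m⁴.
Shear stress varies linearly with radius: τ = T·r/J = 71610 × 0.0628 / 2.948×10^-4 = 1.525×10^7 Pa.

1.53e7 Pa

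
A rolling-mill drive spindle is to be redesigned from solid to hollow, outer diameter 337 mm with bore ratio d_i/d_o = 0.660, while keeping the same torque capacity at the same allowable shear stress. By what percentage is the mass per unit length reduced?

Equal τ_max and T ⇒ the solid shaft needs d_s³ = d_o³(1−k⁴), so d_s = 337·(1−0.660⁴)^(1/3) = 314.2 mm.
Area ratio A_h/A_s = d_o²(1−k²)/d_s² = (1−k²)/(1−k⁴)^(2/3) = 0.6494.
Mass saving = 1 − 0.6494 = 35.1 %.

35.1 %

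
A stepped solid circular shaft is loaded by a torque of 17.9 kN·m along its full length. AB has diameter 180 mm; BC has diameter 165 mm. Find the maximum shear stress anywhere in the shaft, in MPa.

Under the same torque, τ_max = 16T/(πd³) is largest where d is smallest — segment BC (d = 165 mm).
τ_max = 16·17900/(π·(0.165)³) = 2.029×10^7 Pa.

20.3 MPa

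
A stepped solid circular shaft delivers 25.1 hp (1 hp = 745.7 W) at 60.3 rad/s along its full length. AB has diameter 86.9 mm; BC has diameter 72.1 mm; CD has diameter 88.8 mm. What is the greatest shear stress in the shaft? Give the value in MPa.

4.22 MPa

ω = 60.3 rad/s, so T = P/ω = 25.1×745.7 / 60.30 = 310.4 N·m.
Under the same torque, τ_max = 16T/(πd³) is largest where d is smallest — segment BC (d = 72.1 mm).
τ_max = 16·310.4/(π·(0.0721)³) = 4.218×10^6 Pa.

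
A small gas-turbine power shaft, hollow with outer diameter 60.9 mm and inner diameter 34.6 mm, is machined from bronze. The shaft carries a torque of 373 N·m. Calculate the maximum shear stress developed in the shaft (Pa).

9.39e6 Pa

J = π(d_o⁴ − d_i⁴)/32 = π(0.0609⁴ − 0.0346⁴)/32 = 1.210×10^-6 m⁴.
τ_max = T·r/J = 373.0 × 0.0304 / 1.210×10^-6 = 9.389×10^6 Pa.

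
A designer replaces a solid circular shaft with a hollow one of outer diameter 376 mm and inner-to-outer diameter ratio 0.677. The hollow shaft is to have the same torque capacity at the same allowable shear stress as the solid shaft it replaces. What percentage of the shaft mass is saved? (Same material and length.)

Equal τ_max and T ⇒ the solid shaft needs d_s³ = d_o³(1−k⁴), so d_s = 376·(1−0.677⁴)^(1/3) = 347.6 mm.
Area ratio A_h/A_s = d_o²(1−k²)/d_s² = (1−k²)/(1−k⁴)^(2/3) = 0.6339.
Mass saving = 1 − 0.6339 = 36.6 %.

36.6 %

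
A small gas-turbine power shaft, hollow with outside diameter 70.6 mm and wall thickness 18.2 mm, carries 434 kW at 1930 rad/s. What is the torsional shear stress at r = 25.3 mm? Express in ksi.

0.358 ksi

ω = 1930 rad/s, so T = P/ω = 434×10³ / 1930 = 224.9 N·m.
J = π(d_o⁴ − d_i⁴)/32 = π(0.0706⁴ − 0.0342⁴)/32 = 2.305×10^-6 m⁴.
Shear stress varies linearly with radius: τ = T·r/J = 224.9 × 0.0253 / 2.305×10^-6 = 2.468×10^6 Pa.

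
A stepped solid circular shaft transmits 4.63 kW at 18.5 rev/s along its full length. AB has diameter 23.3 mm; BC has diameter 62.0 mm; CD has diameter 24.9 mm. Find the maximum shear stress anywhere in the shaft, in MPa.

16.0 MPa

ω = 2π·18.5 = 116.2 rad/s, so T = P/ω = 4.63×10³ / 116.2 = 39.83 N·m.
Under the same torque, τ_max = 16T/(πd³) is largest where d is smallest — segment AB (d = 23.3 mm).
τ_max = 16·39.83/(π·(0.0233)³) = 1.604×10^7 Pa.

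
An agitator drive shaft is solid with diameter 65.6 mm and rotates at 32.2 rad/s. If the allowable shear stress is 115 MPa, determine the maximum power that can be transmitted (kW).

J = πd⁴/32 = π(0.0656)⁴/32 = 1.818×10^-6 m⁴.
T_max = τ_allow·J/r = 1.15×10^8 × 1.818×10^-6 / 0.0328 = 6374 N·m.
ω = 32.2 rad/s, so P_max = T_max·ω = 2.053×10^5 W.

205 kW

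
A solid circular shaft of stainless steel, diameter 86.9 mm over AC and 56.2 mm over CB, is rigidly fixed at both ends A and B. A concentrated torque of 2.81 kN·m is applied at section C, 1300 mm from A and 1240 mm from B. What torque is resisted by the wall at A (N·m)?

Compatibility: T_A·a/J_AC = T_B·b/J_CB with T_A + T_B = T₀.
J_AC = 5.60×10^-6 m⁴, J_CB = 9.79×10^-7 m⁴, so T_A = T₀·(J_AC/a)/((J_AC/a)+(J_CB/b)) = 2375 N·m, T_B = 435.5 N·m.

2370 N·m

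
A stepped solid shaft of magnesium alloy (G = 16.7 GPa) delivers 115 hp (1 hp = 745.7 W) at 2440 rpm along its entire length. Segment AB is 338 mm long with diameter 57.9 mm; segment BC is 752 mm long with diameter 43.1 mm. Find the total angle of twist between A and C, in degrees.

2.91°

ω = 2π·2440/60 = 255.5 rad/s, so T = P/ω = 115×745.7 / 255.5 = 335.6 N·m.
J_AB = π(0.0579)⁴/32 = 1.10×10^-6 m⁴; J_BC = π(0.0431)⁴/32 = 3.39×10^-7 m⁴.
θ = (T/G)·Σ L_i/J_i = (335.6/16.7×10⁹)·(0.338/1.10×10^-6 + 0.752/3.39×10^-7) = 0.05077 rad.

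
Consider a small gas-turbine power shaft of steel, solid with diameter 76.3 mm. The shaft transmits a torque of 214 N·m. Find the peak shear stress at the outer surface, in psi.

356 psi

J = πd⁴/32 = π(0.0763)⁴/32 = 3.327×10^-6 m⁴.
τ_max = T·r/J = 214.0 × 0.0381 / 3.327×10^-6 = 2.454×10^6 Pa.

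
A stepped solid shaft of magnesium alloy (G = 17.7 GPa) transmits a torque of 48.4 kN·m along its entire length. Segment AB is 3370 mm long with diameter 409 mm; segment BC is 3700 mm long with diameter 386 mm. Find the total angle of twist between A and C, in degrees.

0.458°

J_AB = π(0.409)⁴/32 = 2.75×10^-3 m⁴; J_BC = π(0.386)⁴/32 = 2.18×10^-3 m⁴.
θ = (T/G)·Σ L_i/J_i = (48400/17.7×10⁹)·(3.37/2.75×10^-3 + 3.70/2.18×10^-3) = 7.997×10^-3 rad.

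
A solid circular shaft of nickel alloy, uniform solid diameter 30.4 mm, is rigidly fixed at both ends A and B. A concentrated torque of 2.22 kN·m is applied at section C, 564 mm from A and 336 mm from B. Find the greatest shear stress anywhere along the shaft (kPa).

With uniform GJ and both ends fixed, compatibility θ_AC = θ_CB gives T_A·a = T_B·b, together with T_A + T_B = T₀.
T_A = T₀·b/(a+b) = 2220·336/900.0 = 828.8 N·m; T_B = 1391 N·m.
τ in each portion: τ_AC = 1.50×10^8 Pa, τ_CB = 2.52×10^8 Pa; maximum is in CB.
τ_max = T_CB·r/J = 1391·0.0152/8.38×10^-8 = 2.522×10^8 Pa.

252000 kPa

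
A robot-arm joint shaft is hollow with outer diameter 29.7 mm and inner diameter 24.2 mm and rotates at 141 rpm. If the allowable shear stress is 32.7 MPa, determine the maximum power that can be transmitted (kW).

J = π(d_o⁴ − d_i⁴)/32 = π(0.0297⁴ − 0.0242⁴)/32 = 4.272×10^-8 m⁴.
T_max = τ_allow·J/r = 3.27×10^7 × 4.272×10^-8 / 0.0149 = 94.06 N·m.
ω = 2π·141/60 = 14.77 rad/s, so P_max = T_max·ω = 1389 W.

1.39 kW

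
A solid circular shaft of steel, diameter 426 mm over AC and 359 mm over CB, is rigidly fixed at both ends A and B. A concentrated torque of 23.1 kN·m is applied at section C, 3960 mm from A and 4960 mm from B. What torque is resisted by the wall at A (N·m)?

16500 N·m

Compatibility: T_A·a/J_AC = T_B·b/J_CB with T_A + T_B = T₀.
J_AC = 3.23×10^-3 m⁴, J_CB = 1.63×10^-3 m⁴, so T_A = T₀·(J_AC/a)/((J_AC/a)+(J_CB/b)) = 16470 N·m, T_B = 6631 N·m.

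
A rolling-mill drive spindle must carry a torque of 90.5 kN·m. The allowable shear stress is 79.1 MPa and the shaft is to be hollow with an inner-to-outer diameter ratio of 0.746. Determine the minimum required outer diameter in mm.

For a hollow shaft with d_i/d_o = 0.746: τ_max = 16T/(π d_o³ (1−k⁴)), so d_o = [16T/(π τ_allow (1−k⁴))]^(1/3) = [16·90500/(π·7.91×10^7·0.6903)]^(1/3) = 0.2036 m.

204 mm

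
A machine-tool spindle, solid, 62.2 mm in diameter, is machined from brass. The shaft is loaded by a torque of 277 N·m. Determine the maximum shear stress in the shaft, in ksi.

J = πd⁴/32 = π(0.0622)⁴/32 = 1.469×10^-6 m⁴.
τ_max = T·r/J = 277.0 × 0.0311 / 1.469×10^-6 = 5.862×10^6 Pa.

0.850 ksi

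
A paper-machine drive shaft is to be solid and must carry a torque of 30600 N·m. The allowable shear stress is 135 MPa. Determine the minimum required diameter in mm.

For a solid shaft τ_max = 16T/(πd³), so d = (16T/(π τ_allow))^(1/3) = (16·30600/(π·1.35×10^8))^(1/3) = 0.1049 m.

105 mm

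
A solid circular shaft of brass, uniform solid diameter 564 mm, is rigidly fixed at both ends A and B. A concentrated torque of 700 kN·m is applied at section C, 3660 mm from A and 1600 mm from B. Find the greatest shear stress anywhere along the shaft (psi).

2010 psi

With uniform GJ and both ends fixed, compatibility θ_AC = θ_CB gives T_A·a = T_B·b, together with T_A + T_B = T₀.
T_A = T₀·b/(a+b) = 700000·1600/5260 = 212900 N·m; T_B = 487100 N·m.
τ in each portion: τ_AC = 6.04×10^6 Pa, τ_CB = 1.38×10^7 Pa; maximum is in CB.
τ_max = T_CB·r/J = 487100·0.282/9.93×10^-3 = 1.383×10^7 Pa.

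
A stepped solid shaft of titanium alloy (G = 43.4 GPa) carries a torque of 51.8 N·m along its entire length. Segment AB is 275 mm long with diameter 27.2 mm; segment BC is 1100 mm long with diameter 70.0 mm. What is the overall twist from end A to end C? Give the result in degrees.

J_AB = π(0.0272)⁴/32 = 5.37×10^-8 m⁴; J_BC = π(0.0700)⁴/32 = 2.36×10^-6 m⁴.
θ = (T/G)·Σ L_i/J_i = (51.80/43.4×10⁹)·(0.275/5.37×10^-8 + 1.10/2.36×10^-6) = 6.665×10^-3 rad.

0.382°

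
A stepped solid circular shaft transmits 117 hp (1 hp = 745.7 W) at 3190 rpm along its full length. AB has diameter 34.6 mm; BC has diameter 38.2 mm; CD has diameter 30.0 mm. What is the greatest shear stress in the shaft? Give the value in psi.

7150 psi

ω = 2π·3190/60 = 334.1 rad/s, so T = P/ω = 117×745.7 / 334.1 = 261.2 N·m.
Under the same torque, τ_max = 16T/(πd³) is largest where d is smallest — segment CD (d = 30.0 mm).
τ_max = 16·261.2/(π·(0.0300)³) = 4.926×10^7 Pa.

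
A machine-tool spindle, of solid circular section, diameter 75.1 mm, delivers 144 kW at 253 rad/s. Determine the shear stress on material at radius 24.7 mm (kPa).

4500 kPa

ω = 253 rad/s, so T = P/ω = 144×10³ / 253.0 = 569.2 N·m.
J = πd⁴/32 = π(0.0751)⁴/32 = 3.123×10^-6 m⁴.
Shear stress varies linearly with radius: τ = T·r/J = 569.2 × 0.0247 / 3.123×10^-6 = 4.502×10^6 Pa.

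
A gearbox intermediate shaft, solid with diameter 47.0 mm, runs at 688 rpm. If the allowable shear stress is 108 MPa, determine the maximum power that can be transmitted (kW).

J = πd⁴/32 = π(0.0470)⁴/32 = 4.791×10^-7 m⁴.
T_max = τ_allow·J/r = 1.08×10^8 × 4.791×10^-7 / 0.0235 = 2202 N·m.
ω = 2π·688/60 = 72.05 rad/s, so P_max = T_max·ω = 1.586×10^5 W.

159 kW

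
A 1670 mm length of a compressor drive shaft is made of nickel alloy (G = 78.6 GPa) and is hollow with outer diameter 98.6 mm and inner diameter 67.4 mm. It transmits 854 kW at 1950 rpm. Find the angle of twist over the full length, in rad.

ω = 2π·1950/60 = 204.2 rad/s, so T = P/ω = 854×10³ / 204.2 = 4182 N·m.
J = π(d_o⁴ − d_i⁴)/32 = π(0.0986⁴ − 0.0674⁴)/32 = 7.253×10^-6 m⁴.
θ = T·L/(G·J) = 4182 × 1.67 / (78.6×10⁹ × 7.253×10^-6) = 0.01225 rad.

0.0123 rad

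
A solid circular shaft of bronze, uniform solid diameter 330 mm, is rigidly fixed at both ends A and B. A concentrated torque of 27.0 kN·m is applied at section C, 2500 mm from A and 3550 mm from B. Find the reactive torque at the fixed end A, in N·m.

With uniform GJ and both ends fixed, compatibility θ_AC = θ_CB gives T_A·a = T_B·b, together with T_A + T_B = T₀.
T_A = T₀·b/(a+b) = 27000·3550/6050 = 15840 N·m; T_B = 11160 N·m.

15800 N·m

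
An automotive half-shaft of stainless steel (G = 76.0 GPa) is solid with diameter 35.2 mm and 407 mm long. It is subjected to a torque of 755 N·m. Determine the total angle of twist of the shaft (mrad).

J = πd⁴/32 = π(0.0352)⁴/32 = 1.507×10^-7 m⁴.
θ = T·L/(G·J) = 755.0 × 0.407 / (76.0×10⁹ × 1.507×10^-7) = 0.02683 rad.

26.8 mrad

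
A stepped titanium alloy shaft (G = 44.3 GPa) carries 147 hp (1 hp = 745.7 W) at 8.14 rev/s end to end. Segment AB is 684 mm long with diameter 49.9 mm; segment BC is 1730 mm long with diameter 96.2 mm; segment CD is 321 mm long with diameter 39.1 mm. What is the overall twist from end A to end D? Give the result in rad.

ω = 2π·8.14 = 51.15 rad/s, so T = P/ω = 147×745.7 / 51.15 = 2143 N·m.
J_AB = π(0.0499)⁴/32 = 6.09×10^-7 m⁴; J_BC = π(0.0962)⁴/32 = 8.41×10^-6 m⁴; J_CD = π(0.0391)⁴/32 = 2.29×10^-7 m⁴.
θ = (T/G)·Σ L_i/J_i = (2143/44.3×10⁹)·(0.684/6.09×10^-7 + 1.73/8.41×10^-6 + 0.321/2.29×10^-7) = 0.1320 rad.

0.132 rad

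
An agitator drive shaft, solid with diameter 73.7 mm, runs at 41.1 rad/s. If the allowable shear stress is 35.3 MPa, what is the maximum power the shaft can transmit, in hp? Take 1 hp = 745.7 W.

153 hp

J = πd⁴/32 = π(0.0737)⁴/32 = 2.896×10^-6 m⁴.
T_max = τ_allow·J/r = 3.53×10^7 × 2.896×10^-6 / 0.0369 = 2775 N·m.
ω = 41.1 rad/s, so P_max = T_max·ω = 1.140×10^5 W.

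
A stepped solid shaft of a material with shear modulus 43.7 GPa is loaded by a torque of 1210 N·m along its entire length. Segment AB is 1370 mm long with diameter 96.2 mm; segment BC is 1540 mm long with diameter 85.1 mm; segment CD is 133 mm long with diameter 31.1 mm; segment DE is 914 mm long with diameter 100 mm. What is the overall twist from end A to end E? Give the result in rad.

0.0555 rad

J_AB = π(0.0962)⁴/32 = 8.41×10^-6 m⁴; J_BC = π(0.0851)⁴/32 = 5.15×10^-6 m⁴; J_CD = π(0.0311)⁴/32 = 9.18×10^-8 m⁴; J_DE = π(0.100)⁴/32 = 9.82×10^-6 m⁴.
θ = (T/G)·Σ L_i/J_i = (1210/43.7×10⁹)·(1.37/8.41×10^-6 + 1.54/5.15×10^-6 + 0.133/9.18×10^-8 + 0.914/9.82×10^-6) = 0.05547 rad.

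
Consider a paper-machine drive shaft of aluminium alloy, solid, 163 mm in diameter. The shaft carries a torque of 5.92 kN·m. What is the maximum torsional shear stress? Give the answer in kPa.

6960 kPa

J = πd⁴/32 = π(0.163)⁴/32 = 6.930×10^-5 m⁴.
τ_max = T·r/J = 5920 × 0.0815 / 6.930×10^-5 = 6.962×10^6 Pa.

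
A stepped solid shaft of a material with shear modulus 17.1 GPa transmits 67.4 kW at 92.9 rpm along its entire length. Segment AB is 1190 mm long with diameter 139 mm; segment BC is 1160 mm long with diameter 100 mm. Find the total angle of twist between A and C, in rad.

0.0610 rad

ω = 2π·92.9/60 = 9.728 rad/s, so T = P/ω = 67.4×10³ / 9.728 = 6928 N·m.
J_AB = π(0.139)⁴/32 = 3.66×10^-5 m⁴; J_BC = π(0.100)⁴/32 = 9.82×10^-6 m⁴.
θ = (T/G)·Σ L_i/J_i = (6928/17.1×10⁹)·(1.19/3.66×10^-5 + 1.16/9.82×10^-6) = 0.06103 rad.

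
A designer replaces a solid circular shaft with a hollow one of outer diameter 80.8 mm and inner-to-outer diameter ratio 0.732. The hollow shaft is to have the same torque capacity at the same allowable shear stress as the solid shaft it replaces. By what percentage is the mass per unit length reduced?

41.8 %

Equal τ_max and T ⇒ the solid shaft needs d_s³ = d_o³(1−k⁴), so d_s = 80.8·(1−0.732⁴)^(1/3) = 72.18 mm.
Area ratio A_h/A_s = d_o²(1−k²)/d_s² = (1−k²)/(1−k⁴)^(2/3) = 0.5817.
Mass saving = 1 − 0.5817 = 41.8 %.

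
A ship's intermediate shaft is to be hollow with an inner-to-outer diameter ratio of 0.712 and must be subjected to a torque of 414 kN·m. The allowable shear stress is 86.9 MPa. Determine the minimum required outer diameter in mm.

For a hollow shaft with d_i/d_o = 0.712: τ_max = 16T/(π d_o³ (1−k⁴)), so d_o = [16T/(π τ_allow (1−k⁴))]^(1/3) = [16·414000/(π·8.69×10^7·0.7430)]^(1/3) = 0.3196 m.

320 mm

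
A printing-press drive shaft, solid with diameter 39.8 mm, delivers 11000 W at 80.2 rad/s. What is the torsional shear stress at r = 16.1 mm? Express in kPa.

ω = 80.2 rad/s, so T = P/ω = 11000 / 80.20 = 137.2 N·m.
J = πd⁴/32 = π(0.0398)⁴/32 = 2.463×10^-7 m⁴.
Shear stress varies linearly with radius: τ = T·r/J = 137.2 × 0.0161 / 2.463×10^-7 = 8.964×10^6 Pa.

8960 kPa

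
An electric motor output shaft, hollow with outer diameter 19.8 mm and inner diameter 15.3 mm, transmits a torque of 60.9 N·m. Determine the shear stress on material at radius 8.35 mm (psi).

J = π(d_o⁴ − d_i⁴)/32 = π(0.0198⁴ − 0.0153⁴)/32 = 9.709×10^-9 m⁴.
Shear stress varies linearly with radius: τ = T·r/J = 60.90 × 0.00835 / 9.709×10^-9 = 5.237×10^7 Pa.

7600 psi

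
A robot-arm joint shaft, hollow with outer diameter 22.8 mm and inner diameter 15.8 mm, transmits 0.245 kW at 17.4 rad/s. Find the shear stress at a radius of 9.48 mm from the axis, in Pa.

6.54e6 Pa

ω = 17.4 rad/s, so T = P/ω = 0.245×10³ / 17.40 = 14.08 N·m.
J = π(d_o⁴ − d_i⁴)/32 = π(0.0228⁴ − 0.0158⁴)/32 = 2.041×10^-8 m⁴.
Shear stress varies linearly with radius: τ = T·r/J = 14.08 × 0.00948 / 2.041×10^-8 = 6.539×10^6 Pa.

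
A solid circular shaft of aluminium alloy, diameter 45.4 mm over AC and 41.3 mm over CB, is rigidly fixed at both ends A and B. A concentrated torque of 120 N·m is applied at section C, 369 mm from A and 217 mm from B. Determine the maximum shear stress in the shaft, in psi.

677 psi

Compatibility: T_A·a/J_AC = T_B·b/J_CB with T_A + T_B = T₀.
J_AC = 4.17×10^-7 m⁴, J_CB = 2.86×10^-7 m⁴, so T_A = T₀·(J_AC/a)/((J_AC/a)+(J_CB/b)) = 55.44 N·m, T_B = 64.56 N·m.
τ in each portion: τ_AC = 3.02×10^6 Pa, τ_CB = 4.67×10^6 Pa; maximum is in CB.
τ_max = T_CB·r/J = 64.56·0.0206/2.86×10^-7 = 4.668×10^6 Pa.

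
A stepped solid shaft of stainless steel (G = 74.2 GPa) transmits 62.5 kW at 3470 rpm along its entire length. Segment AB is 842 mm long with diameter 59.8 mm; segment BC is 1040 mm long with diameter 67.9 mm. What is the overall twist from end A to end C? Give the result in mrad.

2.71 mrad

ω = 2π·3470/60 = 363.4 rad/s, so T = P/ω = 62.5×10³ / 363.4 = 172.0 N·m.
J_AB = π(0.0598)⁴/32 = 1.26×10^-6 m⁴; J_BC = π(0.0679)⁴/32 = 2.09×10^-6 m⁴.
θ = (T/G)·Σ L_i/J_i = (172.0/74.2×10⁹)·(0.842/1.26×10^-6 + 1.04/2.09×10^-6) = 2.710×10^-3 rad.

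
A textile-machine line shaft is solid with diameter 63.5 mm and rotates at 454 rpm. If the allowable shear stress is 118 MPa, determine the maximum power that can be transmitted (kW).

282 kW

J = πd⁴/32 = π(0.0635)⁴/32 = 1.596×10^-6 m⁴.
T_max = τ_allow·J/r = 1.18×10^8 × 1.596×10^-6 / 0.0318 = 5932 N·m.
ω = 2π·454/60 = 47.54 rad/s, so P_max = T_max·ω = 2.820×10^5 W.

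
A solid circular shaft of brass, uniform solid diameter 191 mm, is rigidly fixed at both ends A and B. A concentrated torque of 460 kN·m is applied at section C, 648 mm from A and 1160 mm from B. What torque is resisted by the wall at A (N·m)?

295000 N·m

With uniform GJ and both ends fixed, compatibility θ_AC = θ_CB gives T_A·a = T_B·b, together with T_A + T_B = T₀.
T_A = T₀·b/(a+b) = 460000·1160/1808 = 295100 N·m; T_B = 164900 N·m.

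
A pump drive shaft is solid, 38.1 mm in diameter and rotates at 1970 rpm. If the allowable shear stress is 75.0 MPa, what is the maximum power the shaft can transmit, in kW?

J = πd⁴/32 = π(0.0381)⁴/32 = 2.069×10^-7 m⁴.
T_max = τ_allow·J/r = 7.50×10^7 × 2.069×10^-7 / 0.0191 = 814.5 N·m.
ω = 2π·1970/60 = 206.3 rad/s, so P_max = T_max·ω = 1.680×10^5 W.

168 kW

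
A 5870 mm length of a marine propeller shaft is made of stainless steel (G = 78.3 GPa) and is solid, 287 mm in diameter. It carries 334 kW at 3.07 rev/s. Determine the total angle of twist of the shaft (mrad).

1.95 mrad

ω = 2π·3.07 = 19.29 rad/s, so T = P/ω = 334×10³ / 19.29 = 17320 N·m.
J = πd⁴/32 = π(0.287)⁴/32 = 6.661×10^-4 m⁴.
θ = T·L/(G·J) = 17320 × 5.87 / (78.3×10⁹ × 6.661×10^-4) = 1.949×10^-3 rad.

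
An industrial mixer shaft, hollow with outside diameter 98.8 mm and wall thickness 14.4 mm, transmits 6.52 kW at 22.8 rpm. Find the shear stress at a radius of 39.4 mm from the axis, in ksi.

2.23 ksi

ω = 2π·22.8/60 = 2.388 rad/s, so T = P/ω = 6.52×10³ / 2.388 = 2731 N·m.
J = π(d_o⁴ − d_i⁴)/32 = π(0.0988⁴ − 0.0700⁴)/32 = 6.997×10^-6 m⁴.
Shear stress varies linearly with radius: τ = T·r/J = 2731 × 0.0394 / 6.997×10^-6 = 1.538×10^7 Pa.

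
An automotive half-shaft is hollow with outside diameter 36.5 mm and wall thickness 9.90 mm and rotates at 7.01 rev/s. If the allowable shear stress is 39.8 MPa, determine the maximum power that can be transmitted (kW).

16.0 kW

J = π(d_o⁴ − d_i⁴)/32 = π(0.0365⁴ − 0.0167⁴)/32 = 1.666×10^-7 m⁴.
T_max = τ_allow·J/r = 3.98×10^7 × 1.666×10^-7 / 0.0182 = 363.4 N·m.
ω = 2π·7.01 = 44.05 rad/s, so P_max = T_max·ω = 1.600×10^4 W.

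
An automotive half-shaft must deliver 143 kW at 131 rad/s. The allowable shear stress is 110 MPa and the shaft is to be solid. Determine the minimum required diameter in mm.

37.0 mm

ω = 131 rad/s, so T = P/ω = 143×10³ / 131.0 = 1092 N·m.
For a solid shaft τ_max = 16T/(πd³), so d = (16T/(π τ_allow))^(1/3) = (16·1092/(π·1.10×10^8))^(1/3) = 0.03697 m.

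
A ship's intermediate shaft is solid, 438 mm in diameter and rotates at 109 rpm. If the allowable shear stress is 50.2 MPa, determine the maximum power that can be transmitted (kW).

J = πd⁴/32 = π(0.438)⁴/32 = 3.613×10^-3 m⁴.
T_max = τ_allow·J/r = 5.02×10^7 × 3.613×10^-3 / 0.219 = 828200 N·m.
ω = 2π·109/60 = 11.41 rad/s, so P_max = T_max·ω = 9.454×10^6 W.

9450 kW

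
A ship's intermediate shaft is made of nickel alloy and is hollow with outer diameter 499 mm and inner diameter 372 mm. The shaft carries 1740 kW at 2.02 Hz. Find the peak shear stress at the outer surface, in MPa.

8.13 MPa

ω = 2π·2.02 = 12.69 rad/s, so T = P/ω = 1740×10³ / 12.69 = 137100 N·m.
J = π(d_o⁴ − d_i⁴)/32 = π(0.499⁴ − 0.372⁴)/32 = 4.207×10^-3 m⁴.
τ_max = T·r/J = 137100 × 0.249 / 4.207×10^-3 = 8.131×10^6 Pa.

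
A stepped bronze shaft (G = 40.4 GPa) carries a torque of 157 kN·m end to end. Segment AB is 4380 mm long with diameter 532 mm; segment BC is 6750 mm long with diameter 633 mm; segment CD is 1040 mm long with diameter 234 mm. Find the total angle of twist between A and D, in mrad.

17.6 mrad

J_AB = π(0.532)⁴/32 = 7.86×10^-3 m⁴; J_BC = π(0.633)⁴/32 = 0.0158 m⁴; J_CD = π(0.234)⁴/32 = 2.94×10^-4 m⁴.
θ = (T/G)·Σ L_i/J_i = (157000/40.4×10⁹)·(4.38/7.86×10^-3 + 6.75/0.0158 + 1.04/2.94×10^-4) = 0.01756 rad.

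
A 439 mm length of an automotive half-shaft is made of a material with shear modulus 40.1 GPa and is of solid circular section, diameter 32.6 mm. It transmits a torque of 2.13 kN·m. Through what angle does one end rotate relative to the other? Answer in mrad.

210 mrad

J = πd⁴/32 = π(0.0326)⁴/32 = 1.109×10^-7 m⁴.
θ = T·L/(G·J) = 2130 × 0.439 / (40.1×10⁹ × 1.109×10^-7) = 0.2103 rad.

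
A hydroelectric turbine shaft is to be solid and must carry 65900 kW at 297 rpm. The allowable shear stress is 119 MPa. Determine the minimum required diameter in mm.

ω = 2π·297/60 = 31.10 rad/s, so T = P/ω = 65900×10³ / 31.10 = 2.119e6 N·m.
For a solid shaft τ_max = 16T/(πd³), so d = (16T/(π τ_allow))^(1/3) = (16·2.119e6/(π·1.19×10^8))^(1/3) = 0.4493 m.

449 mm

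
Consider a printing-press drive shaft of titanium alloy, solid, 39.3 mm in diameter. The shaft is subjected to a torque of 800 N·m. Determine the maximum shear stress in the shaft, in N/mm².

J = πd⁴/32 = π(0.0393)⁴/32 = 2.342×10^-7 m⁴.
τ_max = T·r/J = 800.0 × 0.0196 / 2.342×10^-7 = 6.712×10^7 Pa.

67.1 N/mm²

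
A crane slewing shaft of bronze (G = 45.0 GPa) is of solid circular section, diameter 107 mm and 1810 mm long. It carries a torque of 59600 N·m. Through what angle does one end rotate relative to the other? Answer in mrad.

J = πd⁴/32 = π(0.107)⁴/32 = 1.287×10^-5 m⁴.
θ = T·L/(G·J) = 59600 × 1.81 / (45.0×10⁹ × 1.287×10^-5) = 0.1863 rad.

186 mrad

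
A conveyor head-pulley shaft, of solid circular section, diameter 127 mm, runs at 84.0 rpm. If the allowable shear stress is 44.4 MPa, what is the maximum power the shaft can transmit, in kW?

J = πd⁴/32 = π(0.127)⁴/32 = 2.554×10^-5 m⁴.
T_max = τ_allow·J/r = 4.44×10^7 × 2.554×10^-5 / 0.0635 = 17860 N·m.
ω = 2π·84.0/60 = 8.796 rad/s, so P_max = T_max·ω = 1.571×10^5 W.

157 kW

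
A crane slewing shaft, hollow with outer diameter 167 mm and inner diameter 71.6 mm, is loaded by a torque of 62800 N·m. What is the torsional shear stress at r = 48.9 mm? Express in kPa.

41600 kPa

J = π(d_o⁴ − d_i⁴)/32 = π(0.167⁴ − 0.0716⁴)/32 = 7.378×10^-5 m⁴.
Shear stress varies linearly with radius: τ = T·r/J = 62800 × 0.0489 / 7.378×10^-5 = 4.162×10^7 Pa.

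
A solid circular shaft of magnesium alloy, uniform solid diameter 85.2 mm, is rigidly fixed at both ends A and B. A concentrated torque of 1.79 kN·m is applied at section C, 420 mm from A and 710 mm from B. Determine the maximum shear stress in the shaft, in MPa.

9.26 MPa

With uniform GJ and both ends fixed, compatibility θ_AC = θ_CB gives T_A·a = T_B·b, together with T_A + T_B = T₀.
T_A = T₀·b/(a+b) = 1790·710/1130 = 1125 N·m; T_B = 665.3 N·m.
τ in each portion: τ_AC = 9.26×10^6 Pa, τ_CB = 5.48×10^6 Pa; maximum is in AC.
τ_max = T_AC·r/J = 1125·0.0426/5.17×10^-6 = 9.262×10^6 Pa.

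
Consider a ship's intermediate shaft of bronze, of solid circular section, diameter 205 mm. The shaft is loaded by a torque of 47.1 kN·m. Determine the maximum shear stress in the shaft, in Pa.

2.78e7 Pa

J = πd⁴/32 = π(0.205)⁴/32 = 1.734×10^-4 m⁴.
τ_max = T·r/J = 47100 × 0.102 / 1.734×10^-4 = 2.784×10^7 Pa.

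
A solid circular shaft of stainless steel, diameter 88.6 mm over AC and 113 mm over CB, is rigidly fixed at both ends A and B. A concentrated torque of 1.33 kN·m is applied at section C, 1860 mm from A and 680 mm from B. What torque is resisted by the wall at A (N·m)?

Compatibility: T_A·a/J_AC = T_B·b/J_CB with T_A + T_B = T₀.
J_AC = 6.05×10^-6 m⁴, J_CB = 1.60×10^-5 m⁴, so T_A = T₀·(J_AC/a)/((J_AC/a)+(J_CB/b)) = 161.5 N·m, T_B = 1169 N·m.

161 N·m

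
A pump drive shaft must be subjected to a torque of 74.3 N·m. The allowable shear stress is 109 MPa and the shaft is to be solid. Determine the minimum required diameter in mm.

For a solid shaft τ_max = 16T/(πd³), so d = (16T/(π τ_allow))^(1/3) = (16·74.30/(π·1.09×10^8))^(1/3) = 0.01514 m.

15.1 mm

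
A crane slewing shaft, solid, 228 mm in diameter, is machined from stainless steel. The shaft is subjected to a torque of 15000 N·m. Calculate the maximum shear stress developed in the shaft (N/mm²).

J = πd⁴/32 = π(0.228)⁴/32 = 2.653×10^-4 m⁴.
τ_max = T·r/J = 15000 × 0.114 / 2.653×10^-4 = 6.446×10^6 Pa.

6.45 N/mm²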